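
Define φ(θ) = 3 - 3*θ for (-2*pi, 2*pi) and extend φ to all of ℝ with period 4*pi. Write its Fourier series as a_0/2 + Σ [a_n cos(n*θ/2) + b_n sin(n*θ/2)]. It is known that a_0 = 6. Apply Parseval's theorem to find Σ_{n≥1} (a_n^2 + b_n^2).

Parseval: a_0^2/2 + Σ_{n≥1} (a_n^2+b_n^2) = (1/(2*pi)) ∫_{-2*pi}^{2*pi} φ(θ)^2 dθ = 18 + 24*pi**2.
Subtract a_0^2/2 = 18: Σ (a_n^2+b_n^2) = 24*pi**2.

24*pi**2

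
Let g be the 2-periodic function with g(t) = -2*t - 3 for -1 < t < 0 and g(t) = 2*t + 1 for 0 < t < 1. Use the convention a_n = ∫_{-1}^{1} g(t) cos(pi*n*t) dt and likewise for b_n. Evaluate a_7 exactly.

-8/(49*pi**2)

a_7 = ∫_{-1}^{1} g(t) cos(7*pi*t) dt.
Split the integral at the breakpoints.
Integrating by parts (boundary term plus one more integral), an antiderivative of (-2*t - 3) cos(7*pi*t) is -2*t*sin(7*pi*t)/(7*pi) - 3*sin(7*pi*t)/(7*pi) - 2*cos(7*pi*t)/(49*pi**2); evaluating from -1 to 0: ∫_{-1}^{0} (-2*t - 3) cos(7*pi*t) dt = (-2/(49*pi**2)) - (2/(49*pi**2)) = -4/(49*pi**2).
Integrating by parts (boundary term plus one more integral), an antiderivative of (2*t + 1) cos(7*pi*t) is 2*t*sin(7*pi*t)/(7*pi) + sin(7*pi*t)/(7*pi) + 2*cos(7*pi*t)/(49*pi**2); evaluating from 0 to 1: ∫_{0}^{1} (2*t + 1) cos(7*pi*t) dt = (-2/(49*pi**2)) - (2/(49*pi**2)) = -4/(49*pi**2).
Summing the pieces gives a_7 = -8/(49*pi**2).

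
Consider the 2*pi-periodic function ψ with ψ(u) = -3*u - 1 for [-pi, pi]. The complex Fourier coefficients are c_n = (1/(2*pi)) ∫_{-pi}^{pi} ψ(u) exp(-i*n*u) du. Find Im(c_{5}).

3/5

Since ψ is real-valued, Im(c_{5}) = -(1/(2*pi)) ∫_{-pi}^{pi} ψ(u) sin(5*u) du = -b_{5}/2.
Integrating by parts (boundary term plus one more integral), an antiderivative of (-3*u - 1) sin(5*u) is 3*u*cos(5*u)/5 - 3*sin(5*u)/25 + cos(5*u)/5; evaluating from -pi to pi: ∫_{-pi}^{pi} (-3*u - 1) sin(5*u) du = (-3*pi/5 - 1/5) - (-1/5 + 3*pi/5) = -6*pi/5.
Hence Im(c_{5}) = (-1/(2*pi))·(-6*pi/5) = 3/5.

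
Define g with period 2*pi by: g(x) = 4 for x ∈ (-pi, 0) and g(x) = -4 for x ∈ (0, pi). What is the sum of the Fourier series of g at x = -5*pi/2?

4

x = -5*pi/2 differs from x = -pi/2 by -1 full period(s), and the series is 2*pi-periodic.
g is continuous at x = -pi/2 with value 4, so the series converges to 4 there.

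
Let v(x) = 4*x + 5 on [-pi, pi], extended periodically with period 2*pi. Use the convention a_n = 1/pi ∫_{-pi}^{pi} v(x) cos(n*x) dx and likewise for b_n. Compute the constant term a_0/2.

5

a_0 = 1/pi ∫_{-pi}^{pi} v(x) dx = 1/pi · (10*pi) = 10.
So the constant term a_0/2 = 5.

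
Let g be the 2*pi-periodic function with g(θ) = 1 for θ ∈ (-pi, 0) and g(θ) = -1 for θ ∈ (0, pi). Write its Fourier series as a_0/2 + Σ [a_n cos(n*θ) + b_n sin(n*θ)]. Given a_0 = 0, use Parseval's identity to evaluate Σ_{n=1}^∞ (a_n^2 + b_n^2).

2

Parseval: a_0^2/2 + Σ_{n≥1} (a_n^2+b_n^2) = 1/pi ∫_{-pi}^{pi} g(θ)^2 dθ = 2.
Subtract a_0^2/2 = 0: Σ (a_n^2+b_n^2) = 2.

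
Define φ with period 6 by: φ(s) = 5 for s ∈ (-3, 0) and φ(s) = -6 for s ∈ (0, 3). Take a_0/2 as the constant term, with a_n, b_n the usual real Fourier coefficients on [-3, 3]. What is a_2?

0

a_2 = 1/3 ∫_{-3}^{3} φ(s) cos(2*pi*s/3) ds.
Split the integral at the breakpoints.
Directly, an antiderivative of (5) cos(2*pi*s/3) is 15*sin(2*pi*s/3)/(2*pi); evaluating from -3 to 0: ∫_{-3}^{0} (5) cos(2*pi*s/3) ds = (0) - (0) = 0.
Directly, an antiderivative of (-6) cos(2*pi*s/3) is -9*sin(2*pi*s/3)/pi; evaluating from 0 to 3: ∫_{0}^{3} (-6) cos(2*pi*s/3) ds = (0) - (0) = 0.
Summing the pieces and multiplying by (1/3) gives a_2 = 0.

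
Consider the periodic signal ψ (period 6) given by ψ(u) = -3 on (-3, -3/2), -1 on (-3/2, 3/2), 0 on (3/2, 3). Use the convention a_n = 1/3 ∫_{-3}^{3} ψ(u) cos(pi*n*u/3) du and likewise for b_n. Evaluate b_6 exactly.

b_6 = 1/3 ∫_{-3}^{3} ψ(u) sin(2*pi*u) du.
Split the integral at the breakpoints.
Directly, an antiderivative of (-3) sin(2*pi*u) is 3*cos(2*pi*u)/(2*pi); evaluating from -3 to -3/2: ∫_{-3}^{-3/2} (-3) sin(2*pi*u) du = (-3/(2*pi)) - (3/(2*pi)) = -3/pi.
Directly, an antiderivative of (-1) sin(2*pi*u) is cos(2*pi*u)/(2*pi); evaluating from -3/2 to 3/2: ∫_{-3/2}^{3/2} (-1) sin(2*pi*u) du = (-1/(2*pi)) - (-1/(2*pi)) = 0.
∫_{3/2}^{3} (0) sin(2*pi*u) du = 0.
Summing the pieces and multiplying by (1/3) gives b_6 = -1/pi.

-1/pi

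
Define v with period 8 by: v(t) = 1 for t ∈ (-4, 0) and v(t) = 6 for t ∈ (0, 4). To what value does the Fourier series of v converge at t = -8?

t = -8 differs from t = 0 by -1 full period(s), and the series is 8-periodic.
At t = 0 the one-sided limits are v(0^-) = 1 and v(0^+) = 6.
By Dirichlet's theorem the series converges to their average, [(1) + (6)]/2 = 7/2.

7/2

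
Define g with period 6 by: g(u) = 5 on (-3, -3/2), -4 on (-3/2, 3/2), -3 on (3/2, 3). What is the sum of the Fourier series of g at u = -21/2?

u = -21/2 differs from u = 3/2 by -2 full period(s), and the series is 6-periodic.
At u = 3/2 the one-sided limits are g(3/2^-) = -4 and g(3/2^+) = -3.
By Dirichlet's theorem the series converges to their average, [(-4) + (-3)]/2 = -7/2.

-7/2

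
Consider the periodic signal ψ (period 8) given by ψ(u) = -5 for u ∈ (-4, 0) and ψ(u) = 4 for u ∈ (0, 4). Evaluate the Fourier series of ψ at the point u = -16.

u = -16 differs from u = 0 by -2 full period(s), and the series is 8-periodic.
At u = 0 the one-sided limits are ψ(0^-) = -5 and ψ(0^+) = 4.
By Dirichlet's theorem the series converges to their average, [(-5) + (4)]/2 = -1/2.

-1/2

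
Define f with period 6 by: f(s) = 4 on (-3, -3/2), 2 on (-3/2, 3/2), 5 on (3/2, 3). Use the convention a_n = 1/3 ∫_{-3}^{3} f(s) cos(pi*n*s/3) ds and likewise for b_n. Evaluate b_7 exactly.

b_7 = 1/3 ∫_{-3}^{3} f(s) sin(7*pi*s/3) ds.
Split the integral at the breakpoints.
Directly, an antiderivative of (4) sin(7*pi*s/3) is -12*cos(7*pi*s/3)/(7*pi); evaluating from -3 to -3/2: ∫_{-3}^{-3/2} (4) sin(7*pi*s/3) ds = (0) - (12/(7*pi)) = -12/(7*pi).
Directly, an antiderivative of (2) sin(7*pi*s/3) is -6*cos(7*pi*s/3)/(7*pi); evaluating from -3/2 to 3/2: ∫_{-3/2}^{3/2} (2) sin(7*pi*s/3) ds = (0) - (0) = 0.
Directly, an antiderivative of (5) sin(7*pi*s/3) is -15*cos(7*pi*s/3)/(7*pi); evaluating from 3/2 to 3: ∫_{3/2}^{3} (5) sin(7*pi*s/3) ds = (15/(7*pi)) - (0) = 15/(7*pi).
Summing the pieces and multiplying by (1/3) gives b_7 = 1/(7*pi).

1/(7*pi)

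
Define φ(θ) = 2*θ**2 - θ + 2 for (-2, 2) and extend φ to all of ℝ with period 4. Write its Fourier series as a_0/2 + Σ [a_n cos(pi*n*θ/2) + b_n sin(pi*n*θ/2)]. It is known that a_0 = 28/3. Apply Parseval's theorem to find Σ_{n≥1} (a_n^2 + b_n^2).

632/45

Parseval: a_0^2/2 + Σ_{n≥1} (a_n^2+b_n^2) = 1/2 ∫_{-2}^{2} φ(θ)^2 dθ = 288/5.
Subtract a_0^2/2 = 392/9: Σ (a_n^2+b_n^2) = 632/45.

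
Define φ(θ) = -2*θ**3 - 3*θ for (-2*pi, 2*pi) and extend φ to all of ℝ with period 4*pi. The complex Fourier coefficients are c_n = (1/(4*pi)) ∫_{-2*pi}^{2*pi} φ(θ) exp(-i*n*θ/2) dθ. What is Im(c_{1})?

Since φ is real-valued, Im(c_{1}) = -(1/(4*pi)) ∫_{-2*pi}^{2*pi} φ(θ) sin(θ/2) dθ = -b_{1}/2.
φ is odd and sin(θ/2) is odd, so the integrand is even: ∫_{-2*pi}^{2*pi} φ(θ) sin(θ/2) dθ = 2∫_0^{2*pi} φ(θ) sin(θ/2) dθ.
Integrating by parts three times (tabular method), an antiderivative of (-2*θ**3 - 3*θ) sin(θ/2) is 4*θ**3*cos(θ/2) - 24*θ**2*sin(θ/2) - 90*θ*cos(θ/2) + 180*sin(θ/2); evaluating from 0 to 2*pi: ∫_{0}^{2*pi} (-2*θ**3 - 3*θ) sin(θ/2) dθ = (-32*pi**3 + 180*pi) - (0) = -32*pi**3 + 180*pi.
So ∫_{-2*pi}^{2*pi} φ(θ) sin(θ/2) dθ = -64*pi**3 + 360*pi.
Hence Im(c_{1}) = (-1/(4*pi))·(-64*pi**3 + 360*pi) = -90 + 16*pi**2.

-90 + 16*pi**2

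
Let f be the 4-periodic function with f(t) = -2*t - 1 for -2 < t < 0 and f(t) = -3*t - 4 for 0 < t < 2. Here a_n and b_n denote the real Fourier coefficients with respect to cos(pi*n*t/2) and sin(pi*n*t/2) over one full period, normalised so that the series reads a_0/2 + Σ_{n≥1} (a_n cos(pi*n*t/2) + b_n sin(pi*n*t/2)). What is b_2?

5/pi

b_2 = 1/2 ∫_{-2}^{2} f(t) sin(pi*t) dt.
Split the integral at the breakpoints.
Integrating by parts (boundary term plus one more integral), an antiderivative of (-2*t - 1) sin(pi*t) is 2*t*cos(pi*t)/pi - 2*sin(pi*t)/pi**2 + cos(pi*t)/pi; evaluating from -2 to 0: ∫_{-2}^{0} (-2*t - 1) sin(pi*t) dt = (1/pi) - (-3/pi) = 4/pi.
Integrating by parts (boundary term plus one more integral), an antiderivative of (-3*t - 4) sin(pi*t) is 3*t*cos(pi*t)/pi - 3*sin(pi*t)/pi**2 + 4*cos(pi*t)/pi; evaluating from 0 to 2: ∫_{0}^{2} (-3*t - 4) sin(pi*t) dt = (10/pi) - (4/pi) = 6/pi.
Summing the pieces and multiplying by (1/2) gives b_2 = 5/pi.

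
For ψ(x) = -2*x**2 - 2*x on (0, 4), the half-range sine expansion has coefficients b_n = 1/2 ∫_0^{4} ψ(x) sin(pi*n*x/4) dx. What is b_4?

b_4 = 1/2 ∫_0^{4} (-2*x**2 - 2*x) sin(pi*x) dx.
Integrating by parts twice (tabular method), an antiderivative of (-2*x**2 - 2*x) sin(pi*x) is 2*x**2*cos(pi*x)/pi - 4*x*sin(pi*x)/pi**2 + 2*x*cos(pi*x)/pi - 2*sin(pi*x)/pi**2 - 4*cos(pi*x)/pi**3; evaluating from 0 to 4: ∫_{0}^{4} (-2*x**2 - 2*x) sin(pi*x) dx = (-4/pi**3 + 40/pi) - (-4/pi**3) = 40/pi.
Hence b_4 = (1/2)·(40/pi) = 20/pi.

20/pi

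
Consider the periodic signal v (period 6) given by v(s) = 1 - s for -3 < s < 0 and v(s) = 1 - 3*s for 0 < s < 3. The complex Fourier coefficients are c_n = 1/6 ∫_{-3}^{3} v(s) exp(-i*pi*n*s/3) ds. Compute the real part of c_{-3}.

Since v is real-valued, Re(c_{-3}) = 1/6 ∫_{-3}^{3} v(s) cos(-pi*s) ds = a_{3}/2.
Split the integral at the breakpoints.
Integrating by parts (boundary term plus one more integral), an antiderivative of (1 - s) cos(-pi*s) is -s*sin(pi*s)/pi + sin(pi*s)/pi - cos(pi*s)/pi**2; evaluating from -3 to 0: ∫_{-3}^{0} (1 - s) cos(-pi*s) ds = (-1/pi**2) - (pi**(-2)) = -2/pi**2.
Integrating by parts (boundary term plus one more integral), an antiderivative of (1 - 3*s) cos(-pi*s) is -3*s*sin(pi*s)/pi + sin(pi*s)/pi - 3*cos(pi*s)/pi**2; evaluating from 0 to 3: ∫_{0}^{3} (1 - 3*s) cos(-pi*s) ds = (3/pi**2) - (-3/pi**2) = 6/pi**2.
So ∫_{-3}^{3} v(s) cos(-pi*s) ds = 4/pi**2.
Hence Re(c_{-3}) = (1/6)·(4/pi**2) = 2/(3*pi**2).

2/(3*pi**2)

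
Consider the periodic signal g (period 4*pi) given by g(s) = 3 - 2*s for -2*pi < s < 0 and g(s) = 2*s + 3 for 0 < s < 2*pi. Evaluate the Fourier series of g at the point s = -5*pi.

s = -5*pi differs from s = -pi by -1 full period(s), and the series is 4*pi-periodic.
g is continuous at s = -pi with value 3 + 2*pi, so the series converges to 3 + 2*pi there.

3 + 2*pi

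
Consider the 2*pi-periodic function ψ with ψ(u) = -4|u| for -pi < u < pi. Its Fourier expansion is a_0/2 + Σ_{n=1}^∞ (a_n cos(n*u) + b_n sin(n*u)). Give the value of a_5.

16/(25*pi)

a_5 = 1/pi ∫_{-pi}^{pi} ψ(u) cos(5*u) du.
ψ is even and cos(5*u) is even, so the integrand is even and a_5 = 2/pi ∫_0^{pi} ψ(u) cos(5*u) du.
Integrating by parts (boundary term plus one more integral), an antiderivative of (-4*u) cos(5*u) is -4*u*sin(5*u)/5 - 4*cos(5*u)/25; evaluating from 0 to pi: ∫_{0}^{pi} (-4*u) cos(5*u) du = (4/25) - (-4/25) = 8/25.
Hence a_5 = (2/pi)·(8/25) = 16/(25*pi).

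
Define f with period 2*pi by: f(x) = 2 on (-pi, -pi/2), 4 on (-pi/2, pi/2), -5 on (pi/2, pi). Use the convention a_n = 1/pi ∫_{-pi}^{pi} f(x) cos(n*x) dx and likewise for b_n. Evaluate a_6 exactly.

a_6 = 1/pi ∫_{-pi}^{pi} f(x) cos(6*x) dx.
Split the integral at the breakpoints.
Directly, an antiderivative of (2) cos(6*x) is sin(6*x)/3; evaluating from -pi to -pi/2: ∫_{-pi}^{-pi/2} (2) cos(6*x) dx = (0) - (0) = 0.
Directly, an antiderivative of (4) cos(6*x) is 2*sin(6*x)/3; evaluating from -pi/2 to pi/2: ∫_{-pi/2}^{pi/2} (4) cos(6*x) dx = (0) - (0) = 0.
Directly, an antiderivative of (-5) cos(6*x) is -5*sin(6*x)/6; evaluating from pi/2 to pi: ∫_{pi/2}^{pi} (-5) cos(6*x) dx = (0) - (0) = 0.
Summing the pieces and multiplying by (1/pi) gives a_6 = 0.

0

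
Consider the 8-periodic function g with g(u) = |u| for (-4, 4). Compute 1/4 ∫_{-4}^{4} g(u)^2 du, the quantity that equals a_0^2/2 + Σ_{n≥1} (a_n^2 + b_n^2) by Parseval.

1/4 ∫_{-4}^{4} g(u)^2 du = 1/4 · (128/3) = 32/3.

32/3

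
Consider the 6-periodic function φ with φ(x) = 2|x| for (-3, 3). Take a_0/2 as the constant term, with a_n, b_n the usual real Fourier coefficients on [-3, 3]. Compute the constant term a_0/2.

a_0 = 1/3 ∫_{-3}^{3} φ(x) dx = 1/3 · (18) = 6.
So the constant term a_0/2 = 3.

3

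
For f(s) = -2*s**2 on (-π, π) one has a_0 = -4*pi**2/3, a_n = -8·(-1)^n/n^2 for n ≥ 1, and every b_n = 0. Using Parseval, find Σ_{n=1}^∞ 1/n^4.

Parseval: a_0^2/2 + Σ a_n^2 = (1/π) ∫_{-π}^{π} f(s)^2 ds = 8*pi**4/5.
Subtract a_0^2/2 = 8*pi**4/9: Σ a_n^2 = 32*pi**4/45.
Since a_n^2 = 64/n^4, Σ 1/n^4 = pi**4/90.

pi**4/90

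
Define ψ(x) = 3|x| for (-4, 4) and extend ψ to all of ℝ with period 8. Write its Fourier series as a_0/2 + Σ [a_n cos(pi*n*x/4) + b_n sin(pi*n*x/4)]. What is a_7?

a_7 = 1/4 ∫_{-4}^{4} ψ(x) cos(7*pi*x/4) dx.
ψ is even and cos(7*pi*x/4) is even, so the integrand is even and a_7 = 1/2 ∫_0^{4} ψ(x) cos(7*pi*x/4) dx.
Integrating by parts (boundary term plus one more integral), an antiderivative of (3*x) cos(7*pi*x/4) is 12*x*sin(7*pi*x/4)/(7*pi) + 48*cos(7*pi*x/4)/(49*pi**2); evaluating from 0 to 4: ∫_{0}^{4} (3*x) cos(7*pi*x/4) dx = (-48/(49*pi**2)) - (48/(49*pi**2)) = -96/(49*pi**2).
Hence a_7 = (1/2)·(-96/(49*pi**2)) = -48/(49*pi**2).

-48/(49*pi**2)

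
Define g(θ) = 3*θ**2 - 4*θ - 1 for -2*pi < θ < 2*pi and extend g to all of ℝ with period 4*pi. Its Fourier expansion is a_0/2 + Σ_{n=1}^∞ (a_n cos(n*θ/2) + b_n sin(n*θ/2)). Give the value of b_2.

b_2 = (1/(2*pi)) ∫_{-2*pi}^{2*pi} g(θ) sin(θ) dθ.
Integrating by parts twice (tabular method), an antiderivative of (3*θ**2 - 4*θ - 1) sin(θ) is -3*θ**2*cos(θ) + 6*θ*sin(θ) + 4*θ*cos(θ) - 4*sin(θ) + 7*cos(θ); evaluating from -2*pi to 2*pi: ∫_{-2*pi}^{2*pi} (3*θ**2 - 4*θ - 1) sin(θ) dθ = (-12*pi**2 + 7 + 8*pi) - (-12*pi**2 - 8*pi + 7) = 16*pi.
Hence b_2 = (1/(2*pi))·(16*pi) = 8.

8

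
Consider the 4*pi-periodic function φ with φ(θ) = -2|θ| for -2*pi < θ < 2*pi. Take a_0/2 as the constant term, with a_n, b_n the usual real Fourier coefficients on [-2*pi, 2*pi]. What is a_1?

a_1 = (1/(2*pi)) ∫_{-2*pi}^{2*pi} φ(θ) cos(θ/2) dθ.
φ is even and cos(θ/2) is even, so the integrand is even and a_1 = 1/pi ∫_0^{2*pi} φ(θ) cos(θ/2) dθ.
Integrating by parts (boundary term plus one more integral), an antiderivative of (-2*θ) cos(θ/2) is -4*θ*sin(θ/2) - 8*cos(θ/2); evaluating from 0 to 2*pi: ∫_{0}^{2*pi} (-2*θ) cos(θ/2) dθ = (8) - (-8) = 16.
Hence a_1 = (1/pi)·(16) = 16/pi.

16/pi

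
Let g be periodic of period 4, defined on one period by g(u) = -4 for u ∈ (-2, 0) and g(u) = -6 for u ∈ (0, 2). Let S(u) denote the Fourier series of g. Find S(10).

u = 10 differs from u = 2 by 2 full period(s), and the series is 4-periodic.
At u = 2 the one-sided limits are g(2^-) = -6 and g(2^+) = -4.
By Dirichlet's theorem the series converges to their average, [(-6) + (-4)]/2 = -5.

-5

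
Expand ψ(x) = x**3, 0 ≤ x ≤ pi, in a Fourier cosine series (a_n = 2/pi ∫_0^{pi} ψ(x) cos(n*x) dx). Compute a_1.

a_1 = 2/pi ∫_0^{pi} (x**3) cos(x) dx.
Integrating by parts three times (tabular method), an antiderivative of (x**3) cos(x) is x**3*sin(x) + 3*x**2*cos(x) - 6*x*sin(x) - 6*cos(x); evaluating from 0 to pi: ∫_{0}^{pi} (x**3) cos(x) dx = (6 - 3*pi**2) - (-6) = 12 - 3*pi**2.
Hence a_1 = (2/pi)·(12 - 3*pi**2) = -6*pi + 24/pi.

-6*pi + 24/pi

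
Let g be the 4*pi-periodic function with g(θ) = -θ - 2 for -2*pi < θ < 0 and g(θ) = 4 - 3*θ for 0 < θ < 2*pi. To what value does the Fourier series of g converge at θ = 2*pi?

1 - 2*pi

At θ = 2*pi the one-sided limits are g(2*pi^-) = 4 - 6*pi and g(2*pi^+) = -2 + 2*pi.
By Dirichlet's theorem the series converges to their average, [(4 - 6*pi) + (-2 + 2*pi)]/2 = 1 - 2*pi.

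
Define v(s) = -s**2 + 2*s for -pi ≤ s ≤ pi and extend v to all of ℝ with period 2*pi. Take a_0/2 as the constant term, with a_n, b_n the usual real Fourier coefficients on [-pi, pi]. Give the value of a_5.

a_5 = 1/pi ∫_{-pi}^{pi} v(s) cos(5*s) ds.
Integrating by parts twice (tabular method), an antiderivative of (-s**2 + 2*s) cos(5*s) is -s**2*sin(5*s)/5 + 2*s*sin(5*s)/5 - 2*s*cos(5*s)/25 + 2*sin(5*s)/125 + 2*cos(5*s)/25; evaluating from -pi to pi: ∫_{-pi}^{pi} (-s**2 + 2*s) cos(5*s) ds = (-2/25 + 2*pi/25) - (-2*pi/25 - 2/25) = 4*pi/25.
Hence a_5 = (1/pi)·(4*pi/25) = 4/25.

4/25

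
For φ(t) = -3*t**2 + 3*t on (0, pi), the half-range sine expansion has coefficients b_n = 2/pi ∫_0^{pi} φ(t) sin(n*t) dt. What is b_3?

b_3 = 2/pi ∫_0^{pi} (-3*t**2 + 3*t) sin(3*t) dt.
Integrating by parts twice (tabular method), an antiderivative of (-3*t**2 + 3*t) sin(3*t) is t**2*cos(3*t) - 2*t*sin(3*t)/3 - t*cos(3*t) + sin(3*t)/3 - 2*cos(3*t)/9; evaluating from 0 to pi: ∫_{0}^{pi} (-3*t**2 + 3*t) sin(3*t) dt = (-pi**2 + 2/9 + pi) - (-2/9) = -pi**2 + 4/9 + pi.
Hence b_3 = (2/pi)·(-pi**2 + 4/9 + pi) = -2*pi + 8/(9*pi) + 2.

-2*pi + 8/(9*pi) + 2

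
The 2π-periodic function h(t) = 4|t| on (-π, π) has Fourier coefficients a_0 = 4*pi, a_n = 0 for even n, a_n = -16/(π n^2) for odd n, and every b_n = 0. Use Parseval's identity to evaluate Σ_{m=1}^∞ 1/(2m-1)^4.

Parseval: a_0^2/2 + Σ a_n^2 = (1/π) ∫_{-π}^{π} h(t)^2 dt = 32*pi**2/3.
Subtract a_0^2/2 = 8*pi**2: Σ a_n^2 = 8*pi**2/3.
Only odd n contribute, with a_n^2 = 256/(π^2 n^4), so Σ_{m≥1} 1/(2m-1)^4 = π^2·(8*pi**2/3)/256 = pi**4/96.

pi**4/96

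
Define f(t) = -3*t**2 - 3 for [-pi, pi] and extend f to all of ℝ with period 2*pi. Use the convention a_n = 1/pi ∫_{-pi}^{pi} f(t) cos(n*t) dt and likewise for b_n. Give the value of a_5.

a_5 = 1/pi ∫_{-pi}^{pi} f(t) cos(5*t) dt.
f is even and cos(5*t) is even, so the integrand is even and a_5 = 2/pi ∫_0^{pi} f(t) cos(5*t) dt.
Integrating by parts twice (tabular method), an antiderivative of (-3*t**2 - 3) cos(5*t) is -3*t**2*sin(5*t)/5 - 6*t*cos(5*t)/25 - 69*sin(5*t)/125; evaluating from 0 to pi: ∫_{0}^{pi} (-3*t**2 - 3) cos(5*t) dt = (6*pi/25) - (0) = 6*pi/25.
Hence a_5 = (2/pi)·(6*pi/25) = 12/25.

12/25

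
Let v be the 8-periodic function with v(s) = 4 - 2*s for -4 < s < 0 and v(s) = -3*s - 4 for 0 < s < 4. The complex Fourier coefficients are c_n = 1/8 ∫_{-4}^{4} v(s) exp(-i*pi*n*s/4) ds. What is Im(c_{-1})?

-18/pi

Since v is real-valued, Im(c_{-1}) = -1/8 ∫_{-4}^{4} v(s) sin(-pi*s/4) ds = b_{1}/2.
Split the integral at the breakpoints.
Integrating by parts (boundary term plus one more integral), an antiderivative of (4 - 2*s) sin(-pi*s/4) is -8*s*cos(pi*s/4)/pi + 32*sin(pi*s/4)/pi**2 + 16*cos(pi*s/4)/pi; evaluating from -4 to 0: ∫_{-4}^{0} (4 - 2*s) sin(-pi*s/4) ds = (16/pi) - (-48/pi) = 64/pi.
Integrating by parts (boundary term plus one more integral), an antiderivative of (-3*s - 4) sin(-pi*s/4) is -12*s*cos(pi*s/4)/pi + 48*sin(pi*s/4)/pi**2 - 16*cos(pi*s/4)/pi; evaluating from 0 to 4: ∫_{0}^{4} (-3*s - 4) sin(-pi*s/4) ds = (64/pi) - (-16/pi) = 80/pi.
So ∫_{-4}^{4} v(s) sin(-pi*s/4) ds = 144/pi.
Hence Im(c_{-1}) = (-1/8)·(144/pi) = -18/pi.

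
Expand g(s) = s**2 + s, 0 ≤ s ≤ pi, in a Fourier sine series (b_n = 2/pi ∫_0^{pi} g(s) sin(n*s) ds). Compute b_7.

b_7 = 2/pi ∫_0^{pi} (s**2 + s) sin(7*s) ds.
Integrating by parts twice (tabular method), an antiderivative of (s**2 + s) sin(7*s) is -s**2*cos(7*s)/7 + 2*s*sin(7*s)/49 - s*cos(7*s)/7 + sin(7*s)/49 + 2*cos(7*s)/343; evaluating from 0 to pi: ∫_{0}^{pi} (s**2 + s) sin(7*s) ds = (-2/343 + pi/7 + pi**2/7) - (2/343) = -4/343 + pi/7 + pi**2/7.
Hence b_7 = (2/pi)·(-4/343 + pi/7 + pi**2/7) = 2*(-4 + 49*pi + 49*pi**2)/(343*pi).

2*(-4 + 49*pi + 49*pi**2)/(343*pi)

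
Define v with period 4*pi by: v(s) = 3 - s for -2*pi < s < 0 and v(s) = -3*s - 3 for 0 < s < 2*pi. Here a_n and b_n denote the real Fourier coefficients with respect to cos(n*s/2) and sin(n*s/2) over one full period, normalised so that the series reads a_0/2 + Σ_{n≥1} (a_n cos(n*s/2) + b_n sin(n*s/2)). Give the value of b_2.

4

b_2 = (1/(2*pi)) ∫_{-2*pi}^{2*pi} v(s) sin(s) ds.
Split the integral at the breakpoints.
Integrating by parts (boundary term plus one more integral), an antiderivative of (3 - s) sin(s) is s*cos(s) - sin(s) - 3*cos(s); evaluating from -2*pi to 0: ∫_{-2*pi}^{0} (3 - s) sin(s) ds = (-3) - (-2*pi - 3) = 2*pi.
Integrating by parts (boundary term plus one more integral), an antiderivative of (-3*s - 3) sin(s) is 3*s*cos(s) - 3*sin(s) + 3*cos(s); evaluating from 0 to 2*pi: ∫_{0}^{2*pi} (-3*s - 3) sin(s) ds = (3 + 6*pi) - (3) = 6*pi.
Summing the pieces and multiplying by (1/(2*pi)) gives b_2 = 4.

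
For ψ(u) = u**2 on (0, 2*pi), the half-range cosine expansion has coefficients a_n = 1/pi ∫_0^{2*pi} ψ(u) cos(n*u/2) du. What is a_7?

-16/49

a_7 = 1/pi ∫_0^{2*pi} (u**2) cos(7*u/2) du.
Integrating by parts twice (tabular method), an antiderivative of (u**2) cos(7*u/2) is 2*u**2*sin(7*u/2)/7 + 8*u*cos(7*u/2)/49 - 16*sin(7*u/2)/343; evaluating from 0 to 2*pi: ∫_{0}^{2*pi} (u**2) cos(7*u/2) du = (-16*pi/49) - (0) = -16*pi/49.
Hence a_7 = (1/pi)·(-16*pi/49) = -16/49.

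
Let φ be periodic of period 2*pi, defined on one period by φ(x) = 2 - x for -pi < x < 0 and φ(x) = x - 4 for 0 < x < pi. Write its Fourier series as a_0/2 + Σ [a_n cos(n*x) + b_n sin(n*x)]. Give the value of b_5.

b_5 = 1/pi ∫_{-pi}^{pi} φ(x) sin(5*x) dx.
Split the integral at the breakpoints.
Integrating by parts (boundary term plus one more integral), an antiderivative of (2 - x) sin(5*x) is x*cos(5*x)/5 - sin(5*x)/25 - 2*cos(5*x)/5; evaluating from -pi to 0: ∫_{-pi}^{0} (2 - x) sin(5*x) dx = (-2/5) - (2/5 + pi/5) = -4/5 - pi/5.
Integrating by parts (boundary term plus one more integral), an antiderivative of (x - 4) sin(5*x) is -x*cos(5*x)/5 + sin(5*x)/25 + 4*cos(5*x)/5; evaluating from 0 to pi: ∫_{0}^{pi} (x - 4) sin(5*x) dx = (-4/5 + pi/5) - (4/5) = -8/5 + pi/5.
Summing the pieces and multiplying by (1/pi) gives b_5 = -12/(5*pi).

-12/(5*pi)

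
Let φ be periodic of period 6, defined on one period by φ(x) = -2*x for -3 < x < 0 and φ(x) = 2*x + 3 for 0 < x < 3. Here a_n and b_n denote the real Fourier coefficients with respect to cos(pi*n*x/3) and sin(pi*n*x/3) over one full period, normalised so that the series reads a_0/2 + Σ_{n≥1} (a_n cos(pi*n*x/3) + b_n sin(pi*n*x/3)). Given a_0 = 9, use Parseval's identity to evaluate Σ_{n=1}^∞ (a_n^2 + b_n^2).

Parseval: a_0^2/2 + Σ_{n≥1} (a_n^2+b_n^2) = 1/3 ∫_{-3}^{3} φ(x)^2 dx = 51.
Subtract a_0^2/2 = 81/2: Σ (a_n^2+b_n^2) = 21/2.

21/2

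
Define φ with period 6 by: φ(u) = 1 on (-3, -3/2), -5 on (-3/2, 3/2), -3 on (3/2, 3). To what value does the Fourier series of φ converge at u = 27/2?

u = 27/2 differs from u = 3/2 by 2 full period(s), and the series is 6-periodic.
At u = 3/2 the one-sided limits are φ(3/2^-) = -5 and φ(3/2^+) = -3.
By Dirichlet's theorem the series converges to their average, [(-5) + (-3)]/2 = -4.

-4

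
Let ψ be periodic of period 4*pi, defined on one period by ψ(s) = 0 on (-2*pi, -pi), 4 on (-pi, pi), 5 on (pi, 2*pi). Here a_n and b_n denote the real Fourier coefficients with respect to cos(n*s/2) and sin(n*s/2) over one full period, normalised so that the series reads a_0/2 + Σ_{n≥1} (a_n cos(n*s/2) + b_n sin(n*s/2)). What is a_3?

a_3 = (1/(2*pi)) ∫_{-2*pi}^{2*pi} ψ(s) cos(3*s/2) ds.
Split the integral at the breakpoints.
∫_{-2*pi}^{-pi} (0) cos(3*s/2) ds = 0.
Directly, an antiderivative of (4) cos(3*s/2) is 8*sin(3*s/2)/3; evaluating from -pi to pi: ∫_{-pi}^{pi} (4) cos(3*s/2) ds = (-8/3) - (8/3) = -16/3.
Directly, an antiderivative of (5) cos(3*s/2) is 10*sin(3*s/2)/3; evaluating from pi to 2*pi: ∫_{pi}^{2*pi} (5) cos(3*s/2) ds = (0) - (-10/3) = 10/3.
Summing the pieces and multiplying by (1/(2*pi)) gives a_3 = -1/pi.

-1/pi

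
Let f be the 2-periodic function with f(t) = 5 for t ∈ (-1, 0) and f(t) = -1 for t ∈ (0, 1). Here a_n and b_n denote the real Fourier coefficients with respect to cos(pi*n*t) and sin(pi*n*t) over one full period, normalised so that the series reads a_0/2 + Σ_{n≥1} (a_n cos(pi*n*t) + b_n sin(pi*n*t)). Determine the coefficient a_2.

a_2 = ∫_{-1}^{1} f(t) cos(2*pi*t) dt.
Split the integral at the breakpoints.
Directly, an antiderivative of (5) cos(2*pi*t) is 5*sin(2*pi*t)/(2*pi); evaluating from -1 to 0: ∫_{-1}^{0} (5) cos(2*pi*t) dt = (0) - (0) = 0.
Directly, an antiderivative of (-1) cos(2*pi*t) is -sin(2*pi*t)/(2*pi); evaluating from 0 to 1: ∫_{0}^{1} (-1) cos(2*pi*t) dt = (0) - (0) = 0.
Summing the pieces gives a_2 = 0.

0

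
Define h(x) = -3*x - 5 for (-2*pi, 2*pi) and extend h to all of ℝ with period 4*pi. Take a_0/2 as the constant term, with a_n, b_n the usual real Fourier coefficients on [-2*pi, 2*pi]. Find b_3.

-4

b_3 = (1/(2*pi)) ∫_{-2*pi}^{2*pi} h(x) sin(3*x/2) dx.
Integrating by parts (boundary term plus one more integral), an antiderivative of (-3*x - 5) sin(3*x/2) is 2*x*cos(3*x/2) - 4*sin(3*x/2)/3 + 10*cos(3*x/2)/3; evaluating from -2*pi to 2*pi: ∫_{-2*pi}^{2*pi} (-3*x - 5) sin(3*x/2) dx = (-4*pi - 10/3) - (-10/3 + 4*pi) = -8*pi.
Hence b_3 = (1/(2*pi))·(-8*pi) = -4.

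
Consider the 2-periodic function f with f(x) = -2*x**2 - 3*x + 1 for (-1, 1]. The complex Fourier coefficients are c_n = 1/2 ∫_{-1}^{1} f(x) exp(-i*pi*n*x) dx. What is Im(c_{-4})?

3/(4*pi)

Since f is real-valued, Im(c_{-4}) = -1/2 ∫_{-1}^{1} f(x) sin(-4*pi*x) dx = b_{4}/2.
Integrating by parts twice (tabular method), an antiderivative of (-2*x**2 - 3*x + 1) sin(-4*pi*x) is -x**2*cos(4*pi*x)/(2*pi) + x*sin(4*pi*x)/(4*pi**2) - 3*x*cos(4*pi*x)/(4*pi) + 3*sin(4*pi*x)/(16*pi**2) + cos(4*pi*x)/(16*pi**3) + cos(4*pi*x)/(4*pi); evaluating from -1 to 1: ∫_{-1}^{1} (-2*x**2 - 3*x + 1) sin(-4*pi*x) dx = ((1/16 - pi**2)/pi**3) - ((1 + 8*pi**2)/(16*pi**3)) = -3/(2*pi).
Hence Im(c_{-4}) = (-1/2)·(-3/(2*pi)) = 3/(4*pi).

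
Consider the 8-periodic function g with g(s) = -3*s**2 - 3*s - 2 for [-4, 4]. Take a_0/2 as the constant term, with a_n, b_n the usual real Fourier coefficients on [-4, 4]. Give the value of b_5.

-24/(5*pi)

b_5 = 1/4 ∫_{-4}^{4} g(s) sin(5*pi*s/4) ds.
Integrating by parts twice (tabular method), an antiderivative of (-3*s**2 - 3*s - 2) sin(5*pi*s/4) is 12*s**2*cos(5*pi*s/4)/(5*pi) - 96*s*sin(5*pi*s/4)/(25*pi**2) + 12*s*cos(5*pi*s/4)/(5*pi) - 48*sin(5*pi*s/4)/(25*pi**2) - 384*cos(5*pi*s/4)/(125*pi**3) + 8*cos(5*pi*s/4)/(5*pi); evaluating from -4 to 4: ∫_{-4}^{4} (-3*s**2 - 3*s - 2) sin(5*pi*s/4) ds = (8*(48 - 775*pi**2)/(125*pi**3)) - (8*(48 - 475*pi**2)/(125*pi**3)) = -96/(5*pi).
Hence b_5 = (1/4)·(-96/(5*pi)) = -24/(5*pi).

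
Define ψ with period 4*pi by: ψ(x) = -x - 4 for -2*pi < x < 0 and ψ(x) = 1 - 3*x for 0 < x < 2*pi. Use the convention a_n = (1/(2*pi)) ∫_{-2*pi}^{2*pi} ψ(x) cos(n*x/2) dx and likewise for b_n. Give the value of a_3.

8/(9*pi)

a_3 = (1/(2*pi)) ∫_{-2*pi}^{2*pi} ψ(x) cos(3*x/2) dx.
Split the integral at the breakpoints.
Integrating by parts (boundary term plus one more integral), an antiderivative of (-x - 4) cos(3*x/2) is -2*x*sin(3*x/2)/3 - 8*sin(3*x/2)/3 - 4*cos(3*x/2)/9; evaluating from -2*pi to 0: ∫_{-2*pi}^{0} (-x - 4) cos(3*x/2) dx = (-4/9) - (4/9) = -8/9.
Integrating by parts (boundary term plus one more integral), an antiderivative of (1 - 3*x) cos(3*x/2) is -2*x*sin(3*x/2) + 2*sin(3*x/2)/3 - 4*cos(3*x/2)/3; evaluating from 0 to 2*pi: ∫_{0}^{2*pi} (1 - 3*x) cos(3*x/2) dx = (4/3) - (-4/3) = 8/3.
Summing the pieces and multiplying by (1/(2*pi)) gives a_3 = 8/(9*pi).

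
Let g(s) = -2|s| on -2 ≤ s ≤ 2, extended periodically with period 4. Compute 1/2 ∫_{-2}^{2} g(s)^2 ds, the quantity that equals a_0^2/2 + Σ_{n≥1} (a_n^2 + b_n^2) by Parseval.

1/2 ∫_{-2}^{2} g(s)^2 ds = 1/2 · (64/3) = 32/3.

32/3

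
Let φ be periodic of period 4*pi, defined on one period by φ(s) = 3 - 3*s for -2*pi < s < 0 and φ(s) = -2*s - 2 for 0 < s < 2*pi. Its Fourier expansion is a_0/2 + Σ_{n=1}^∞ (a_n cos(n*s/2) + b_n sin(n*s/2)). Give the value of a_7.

-4/(49*pi)

a_7 = (1/(2*pi)) ∫_{-2*pi}^{2*pi} φ(s) cos(7*s/2) ds.
Split the integral at the breakpoints.
Integrating by parts (boundary term plus one more integral), an antiderivative of (3 - 3*s) cos(7*s/2) is -6*s*sin(7*s/2)/7 + 6*sin(7*s/2)/7 - 12*cos(7*s/2)/49; evaluating from -2*pi to 0: ∫_{-2*pi}^{0} (3 - 3*s) cos(7*s/2) ds = (-12/49) - (12/49) = -24/49.
Integrating by parts (boundary term plus one more integral), an antiderivative of (-2*s - 2) cos(7*s/2) is -4*s*sin(7*s/2)/7 - 4*sin(7*s/2)/7 - 8*cos(7*s/2)/49; evaluating from 0 to 2*pi: ∫_{0}^{2*pi} (-2*s - 2) cos(7*s/2) ds = (8/49) - (-8/49) = 16/49.
Summing the pieces and multiplying by (1/(2*pi)) gives a_7 = -4/(49*pi).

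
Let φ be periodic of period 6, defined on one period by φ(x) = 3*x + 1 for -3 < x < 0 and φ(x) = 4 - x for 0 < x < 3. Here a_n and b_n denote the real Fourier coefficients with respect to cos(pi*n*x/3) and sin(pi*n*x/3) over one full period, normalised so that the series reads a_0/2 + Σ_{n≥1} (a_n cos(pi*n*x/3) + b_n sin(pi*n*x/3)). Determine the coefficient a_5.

24/(25*pi**2)

a_5 = 1/3 ∫_{-3}^{3} φ(x) cos(5*pi*x/3) dx.
Split the integral at the breakpoints.
Integrating by parts (boundary term plus one more integral), an antiderivative of (3*x + 1) cos(5*pi*x/3) is 9*x*sin(5*pi*x/3)/(5*pi) + 3*sin(5*pi*x/3)/(5*pi) + 27*cos(5*pi*x/3)/(25*pi**2); evaluating from -3 to 0: ∫_{-3}^{0} (3*x + 1) cos(5*pi*x/3) dx = (27/(25*pi**2)) - (-27/(25*pi**2)) = 54/(25*pi**2).
Integrating by parts (boundary term plus one more integral), an antiderivative of (4 - x) cos(5*pi*x/3) is -3*x*sin(5*pi*x/3)/(5*pi) + 12*sin(5*pi*x/3)/(5*pi) - 9*cos(5*pi*x/3)/(25*pi**2); evaluating from 0 to 3: ∫_{0}^{3} (4 - x) cos(5*pi*x/3) dx = (9/(25*pi**2)) - (-9/(25*pi**2)) = 18/(25*pi**2).
Summing the pieces and multiplying by (1/3) gives a_5 = 24/(25*pi**2).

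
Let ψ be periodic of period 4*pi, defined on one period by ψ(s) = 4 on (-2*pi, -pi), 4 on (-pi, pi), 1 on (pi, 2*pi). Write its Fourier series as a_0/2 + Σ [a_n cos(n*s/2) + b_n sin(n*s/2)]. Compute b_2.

3/pi

b_2 = (1/(2*pi)) ∫_{-2*pi}^{2*pi} ψ(s) sin(s) ds.
Split the integral at the breakpoints.
Directly, an antiderivative of (4) sin(s) is -4*cos(s); evaluating from -2*pi to -pi: ∫_{-2*pi}^{-pi} (4) sin(s) ds = (4) - (-4) = 8.
Directly, an antiderivative of (4) sin(s) is -4*cos(s); evaluating from -pi to pi: ∫_{-pi}^{pi} (4) sin(s) ds = (4) - (4) = 0.
Directly, an antiderivative of (1) sin(s) is -cos(s); evaluating from pi to 2*pi: ∫_{pi}^{2*pi} (1) sin(s) ds = (-1) - (1) = -2.
Summing the pieces and multiplying by (1/(2*pi)) gives b_2 = 3/pi.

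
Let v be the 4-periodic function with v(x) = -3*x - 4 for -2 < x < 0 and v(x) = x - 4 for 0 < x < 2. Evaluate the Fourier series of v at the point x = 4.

-4

x = 4 differs from x = 0 by 1 full period(s), and the series is 4-periodic.
v is continuous at x = 0 with value -4, so the series converges to -4 there.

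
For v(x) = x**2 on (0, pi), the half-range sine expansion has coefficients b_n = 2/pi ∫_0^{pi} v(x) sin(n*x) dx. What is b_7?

2*(-4 + 49*pi**2)/(343*pi)

b_7 = 2/pi ∫_0^{pi} (x**2) sin(7*x) dx.
Integrating by parts twice (tabular method), an antiderivative of (x**2) sin(7*x) is -x**2*cos(7*x)/7 + 2*x*sin(7*x)/49 + 2*cos(7*x)/343; evaluating from 0 to pi: ∫_{0}^{pi} (x**2) sin(7*x) dx = (-2/343 + pi**2/7) - (2/343) = -4/343 + pi**2/7.
Hence b_7 = (2/pi)·(-4/343 + pi**2/7) = 2*(-4 + 49*pi**2)/(343*pi).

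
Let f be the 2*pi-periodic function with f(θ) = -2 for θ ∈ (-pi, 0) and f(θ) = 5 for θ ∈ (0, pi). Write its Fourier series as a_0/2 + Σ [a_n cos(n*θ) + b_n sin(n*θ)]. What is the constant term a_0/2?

3/2

a_0 = 1/pi ∫_{-pi}^{pi} f(θ) dθ = 1/pi · (3*pi) = 3.
So the constant term a_0/2 = 3/2.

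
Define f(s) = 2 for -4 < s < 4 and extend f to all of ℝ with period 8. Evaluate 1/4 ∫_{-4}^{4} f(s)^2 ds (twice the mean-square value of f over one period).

8

1/4 ∫_{-4}^{4} f(s)^2 ds = 1/4 · (32) = 8.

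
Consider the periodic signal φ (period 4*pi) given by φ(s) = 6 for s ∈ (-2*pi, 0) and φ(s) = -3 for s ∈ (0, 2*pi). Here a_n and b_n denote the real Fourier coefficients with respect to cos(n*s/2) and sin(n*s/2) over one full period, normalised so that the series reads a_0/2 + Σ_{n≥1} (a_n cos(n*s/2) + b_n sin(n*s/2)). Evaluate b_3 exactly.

-6/pi

b_3 = (1/(2*pi)) ∫_{-2*pi}^{2*pi} φ(s) sin(3*s/2) ds.
Split the integral at the breakpoints.
Directly, an antiderivative of (6) sin(3*s/2) is -4*cos(3*s/2); evaluating from -2*pi to 0: ∫_{-2*pi}^{0} (6) sin(3*s/2) ds = (-4) - (4) = -8.
Directly, an antiderivative of (-3) sin(3*s/2) is 2*cos(3*s/2); evaluating from 0 to 2*pi: ∫_{0}^{2*pi} (-3) sin(3*s/2) ds = (-2) - (2) = -4.
Summing the pieces and multiplying by (1/(2*pi)) gives b_3 = -6/pi.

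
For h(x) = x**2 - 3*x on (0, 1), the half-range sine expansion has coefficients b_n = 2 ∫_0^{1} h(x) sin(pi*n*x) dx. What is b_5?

b_5 = 2 ∫_0^{1} (x**2 - 3*x) sin(5*pi*x) dx.
Integrating by parts twice (tabular method), an antiderivative of (x**2 - 3*x) sin(5*pi*x) is -x**2*cos(5*pi*x)/(5*pi) + 2*x*sin(5*pi*x)/(25*pi**2) + 3*x*cos(5*pi*x)/(5*pi) - 3*sin(5*pi*x)/(25*pi**2) + 2*cos(5*pi*x)/(125*pi**3); evaluating from 0 to 1: ∫_{0}^{1} (x**2 - 3*x) sin(5*pi*x) dx = (2*(-25*pi**2 - 1)/(125*pi**3)) - (2/(125*pi**3)) = 2*(-25*pi**2 - 2)/(125*pi**3).
Hence b_5 = 2·(2*(-25*pi**2 - 2)/(125*pi**3)) = 4*(-25*pi**2 - 2)/(125*pi**3).

4*(-25*pi**2 - 2)/(125*pi**3)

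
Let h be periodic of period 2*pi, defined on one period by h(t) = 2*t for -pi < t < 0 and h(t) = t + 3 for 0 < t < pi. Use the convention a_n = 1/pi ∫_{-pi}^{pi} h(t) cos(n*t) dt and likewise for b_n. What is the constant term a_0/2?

3/2 - pi/4

a_0 = 1/pi ∫_{-pi}^{pi} h(t) dt = 1/pi · (pi*(6 - pi)/2) = 3 - pi/2.
So the constant term a_0/2 = 3/2 - pi/4.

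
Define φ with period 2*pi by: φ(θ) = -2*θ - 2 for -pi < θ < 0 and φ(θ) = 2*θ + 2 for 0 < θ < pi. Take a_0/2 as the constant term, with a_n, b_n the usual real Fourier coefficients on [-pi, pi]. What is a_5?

a_5 = 1/pi ∫_{-pi}^{pi} φ(θ) cos(5*θ) dθ.
Split the integral at the breakpoints.
Integrating by parts (boundary term plus one more integral), an antiderivative of (-2*θ - 2) cos(5*θ) is -2*θ*sin(5*θ)/5 - 2*sin(5*θ)/5 - 2*cos(5*θ)/25; evaluating from -pi to 0: ∫_{-pi}^{0} (-2*θ - 2) cos(5*θ) dθ = (-2/25) - (2/25) = -4/25.
Integrating by parts (boundary term plus one more integral), an antiderivative of (2*θ + 2) cos(5*θ) is 2*θ*sin(5*θ)/5 + 2*sin(5*θ)/5 + 2*cos(5*θ)/25; evaluating from 0 to pi: ∫_{0}^{pi} (2*θ + 2) cos(5*θ) dθ = (-2/25) - (2/25) = -4/25.
Summing the pieces and multiplying by (1/pi) gives a_5 = -8/(25*pi).

-8/(25*pi)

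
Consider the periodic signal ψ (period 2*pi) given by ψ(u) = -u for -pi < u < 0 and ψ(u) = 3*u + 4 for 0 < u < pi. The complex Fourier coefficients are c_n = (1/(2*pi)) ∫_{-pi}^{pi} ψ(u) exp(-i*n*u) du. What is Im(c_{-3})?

(pi + 4)/(3*pi)

Since ψ is real-valued, Im(c_{-3}) = -(1/(2*pi)) ∫_{-pi}^{pi} ψ(u) sin(-3*u) du = b_{3}/2.
Split the integral at the breakpoints.
Integrating by parts (boundary term plus one more integral), an antiderivative of (-u) sin(-3*u) is -u*cos(3*u)/3 + sin(3*u)/9; evaluating from -pi to 0: ∫_{-pi}^{0} (-u) sin(-3*u) du = (0) - (-pi/3) = pi/3.
Integrating by parts (boundary term plus one more integral), an antiderivative of (3*u + 4) sin(-3*u) is u*cos(3*u) - sin(3*u)/3 + 4*cos(3*u)/3; evaluating from 0 to pi: ∫_{0}^{pi} (3*u + 4) sin(-3*u) du = (-pi - 4/3) - (4/3) = -pi - 8/3.
So ∫_{-pi}^{pi} ψ(u) sin(-3*u) du = -8/3 - 2*pi/3.
Hence Im(c_{-3}) = (-1/(2*pi))·(-8/3 - 2*pi/3) = (pi + 4)/(3*pi).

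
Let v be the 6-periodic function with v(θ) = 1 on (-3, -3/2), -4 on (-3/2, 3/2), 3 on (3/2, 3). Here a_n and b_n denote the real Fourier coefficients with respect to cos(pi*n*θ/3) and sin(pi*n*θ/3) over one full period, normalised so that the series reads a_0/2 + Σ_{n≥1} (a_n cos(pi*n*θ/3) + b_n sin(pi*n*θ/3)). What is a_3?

4/pi

a_3 = 1/3 ∫_{-3}^{3} v(θ) cos(pi*θ) dθ.
Split the integral at the breakpoints.
Directly, an antiderivative of (1) cos(pi*θ) is sin(pi*θ)/pi; evaluating from -3 to -3/2: ∫_{-3}^{-3/2} (1) cos(pi*θ) dθ = (1/pi) - (0) = 1/pi.
Directly, an antiderivative of (-4) cos(pi*θ) is -4*sin(pi*θ)/pi; evaluating from -3/2 to 3/2: ∫_{-3/2}^{3/2} (-4) cos(pi*θ) dθ = (4/pi) - (-4/pi) = 8/pi.
Directly, an antiderivative of (3) cos(pi*θ) is 3*sin(pi*θ)/pi; evaluating from 3/2 to 3: ∫_{3/2}^{3} (3) cos(pi*θ) dθ = (0) - (-3/pi) = 3/pi.
Summing the pieces and multiplying by (1/3) gives a_3 = 4/pi.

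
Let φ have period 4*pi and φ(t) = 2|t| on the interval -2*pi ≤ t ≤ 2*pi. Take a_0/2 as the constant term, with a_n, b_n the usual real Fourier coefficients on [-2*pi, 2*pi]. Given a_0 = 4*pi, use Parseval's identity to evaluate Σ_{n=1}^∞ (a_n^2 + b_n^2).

8*pi**2/3

Parseval: a_0^2/2 + Σ_{n≥1} (a_n^2+b_n^2) = (1/(2*pi)) ∫_{-2*pi}^{2*pi} φ(t)^2 dt = 32*pi**2/3.
Subtract a_0^2/2 = 8*pi**2: Σ (a_n^2+b_n^2) = 8*pi**2/3.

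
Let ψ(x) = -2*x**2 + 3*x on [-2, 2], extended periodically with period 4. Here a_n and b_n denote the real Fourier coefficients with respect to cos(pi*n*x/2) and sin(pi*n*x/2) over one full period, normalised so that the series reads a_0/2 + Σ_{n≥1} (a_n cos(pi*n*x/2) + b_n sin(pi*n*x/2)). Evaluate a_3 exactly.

32/(9*pi**2)

a_3 = 1/2 ∫_{-2}^{2} ψ(x) cos(3*pi*x/2) dx.
Integrating by parts twice (tabular method), an antiderivative of (-2*x**2 + 3*x) cos(3*pi*x/2) is -4*x**2*sin(3*pi*x/2)/(3*pi) + 2*x*sin(3*pi*x/2)/pi - 16*x*cos(3*pi*x/2)/(9*pi**2) + 32*sin(3*pi*x/2)/(27*pi**3) + 4*cos(3*pi*x/2)/(3*pi**2); evaluating from -2 to 2: ∫_{-2}^{2} (-2*x**2 + 3*x) cos(3*pi*x/2) dx = (20/(9*pi**2)) - (-44/(9*pi**2)) = 64/(9*pi**2).
Hence a_3 = (1/2)·(64/(9*pi**2)) = 32/(9*pi**2).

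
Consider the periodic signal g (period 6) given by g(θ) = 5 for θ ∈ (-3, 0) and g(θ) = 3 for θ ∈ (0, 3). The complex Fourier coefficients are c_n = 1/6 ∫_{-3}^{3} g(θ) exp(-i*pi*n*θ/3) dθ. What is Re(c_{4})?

0

Since g is real-valued, Re(c_{4}) = 1/6 ∫_{-3}^{3} g(θ) cos(4*pi*θ/3) dθ = a_{4}/2.
Split the integral at the breakpoints.
Directly, an antiderivative of (5) cos(4*pi*θ/3) is 15*sin(4*pi*θ/3)/(4*pi); evaluating from -3 to 0: ∫_{-3}^{0} (5) cos(4*pi*θ/3) dθ = (0) - (0) = 0.
Directly, an antiderivative of (3) cos(4*pi*θ/3) is 9*sin(4*pi*θ/3)/(4*pi); evaluating from 0 to 3: ∫_{0}^{3} (3) cos(4*pi*θ/3) dθ = (0) - (0) = 0.
So ∫_{-3}^{3} g(θ) cos(4*pi*θ/3) dθ = 0.
Hence Re(c_{4}) = (1/6)·(0) = 0.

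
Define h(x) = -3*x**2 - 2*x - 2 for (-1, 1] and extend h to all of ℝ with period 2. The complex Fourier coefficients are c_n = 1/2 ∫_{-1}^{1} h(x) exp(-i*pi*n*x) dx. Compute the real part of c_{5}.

6/(25*pi**2)

Since h is real-valued, Re(c_{5}) = 1/2 ∫_{-1}^{1} h(x) cos(5*pi*x) dx = a_{5}/2.
Integrating by parts twice (tabular method), an antiderivative of (-3*x**2 - 2*x - 2) cos(5*pi*x) is -3*x**2*sin(5*pi*x)/(5*pi) - 2*x*sin(5*pi*x)/(5*pi) - 6*x*cos(5*pi*x)/(25*pi**2) - 2*sin(5*pi*x)/(5*pi) + 6*sin(5*pi*x)/(125*pi**3) - 2*cos(5*pi*x)/(25*pi**2); evaluating from -1 to 1: ∫_{-1}^{1} (-3*x**2 - 2*x - 2) cos(5*pi*x) dx = (8/(25*pi**2)) - (-4/(25*pi**2)) = 12/(25*pi**2).
Hence Re(c_{5}) = (1/2)·(12/(25*pi**2)) = 6/(25*pi**2).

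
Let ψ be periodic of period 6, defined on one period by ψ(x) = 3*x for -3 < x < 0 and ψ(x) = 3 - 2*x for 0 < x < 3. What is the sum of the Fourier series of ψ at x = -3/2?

-9/2

ψ is continuous at x = -3/2 with value -9/2, so the series converges to -9/2 there.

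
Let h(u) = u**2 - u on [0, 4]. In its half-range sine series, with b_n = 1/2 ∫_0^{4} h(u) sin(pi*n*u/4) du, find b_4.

-6/pi

b_4 = 1/2 ∫_0^{4} (u**2 - u) sin(pi*u) du.
Integrating by parts twice (tabular method), an antiderivative of (u**2 - u) sin(pi*u) is -u**2*cos(pi*u)/pi + 2*u*sin(pi*u)/pi**2 + u*cos(pi*u)/pi - sin(pi*u)/pi**2 + 2*cos(pi*u)/pi**3; evaluating from 0 to 4: ∫_{0}^{4} (u**2 - u) sin(pi*u) du = (-12/pi + 2/pi**3) - (2/pi**3) = -12/pi.
Hence b_4 = (1/2)·(-12/pi) = -6/pi.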